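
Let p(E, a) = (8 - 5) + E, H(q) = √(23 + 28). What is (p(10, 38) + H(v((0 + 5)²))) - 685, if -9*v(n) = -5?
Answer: -672 + √51 ≈ -664.86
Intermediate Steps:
v(n) = 5/9 (v(n) = -⅑*(-5) = 5/9)
H(q) = √51
p(E, a) = 3 + E
(p(10, 38) + H(v((0 + 5)²))) - 685 = ((3 + 10) + √51) - 685 = (13 + √51) - 685 = -672 + √51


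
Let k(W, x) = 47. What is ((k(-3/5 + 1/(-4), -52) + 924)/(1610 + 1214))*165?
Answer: 160215/2824 ≈ 56.733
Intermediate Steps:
((k(-3/5 + 1/(-4), -52) + 924)/(1610 + 1214))*165 = ((47 + 924)/(1610 + 1214))*165 = (971/2824)*165 = 160215/2824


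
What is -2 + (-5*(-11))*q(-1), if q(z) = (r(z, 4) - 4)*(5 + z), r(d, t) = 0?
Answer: -882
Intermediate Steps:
q(z) = -20 - 4*z (q(z) = (0 - 4)*(5 + z) = -4*(5 + z) = -20 - 4*z)
-2 + (-5*(-11))*q(-1) = -2 + (-5*(-11))*(-20 - 4*(-1)) = -2 + 55*(-20 + 4) = -2 + 55*(-16) = -2 - 880 = -882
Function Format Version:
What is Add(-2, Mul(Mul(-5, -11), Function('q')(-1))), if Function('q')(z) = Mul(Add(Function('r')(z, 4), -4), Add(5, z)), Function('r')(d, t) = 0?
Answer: -882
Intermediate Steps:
Function('q')(z) = Add(-20, Mul(-4, z)) (Function('q')(z) = Mul(Add(0, -4), Add(5, z)) = Mul(-4, Add(5, z)) = Add(-20, Mul(-4, z)))
Add(-2, Mul(Mul(-5, -11), Function('q')(-1))) = Add(-2, Mul(Mul(-5, -11), Add(-20, Mul(-4, -1)))) = Add(-2, Mul(55, Add(-20, 4))) = Add(-2, Mul(55, -16)) = Add(-2, -880) = -882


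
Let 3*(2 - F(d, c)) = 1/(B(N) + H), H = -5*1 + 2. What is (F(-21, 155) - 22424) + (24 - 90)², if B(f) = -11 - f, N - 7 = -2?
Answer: -1029761/57 ≈ -18066.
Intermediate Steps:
N = 5 (N = 7 - 2 = 5)
H = -3 (H = -5 + 2 = -3)
F(d, c) = 115/57 (F(d, c) = 2 - 1/(3*((-11 - 1*5) - 3)) = 2 - 1/(3*((-11 - 5) - 3)) = 2 - 1/(3*(-16 - 3)) = 2 - ⅓/(-19) = 2 - ⅓*(-1/19) = 2 + 1/57 = 115/57)
(F(-21, 155) - 22424) + (24 - 90)² = (115/57 - 22424) + (24 - 90)² = -1278053/57 + (-66)² = -1278053/57 + 4356 = -1029761/57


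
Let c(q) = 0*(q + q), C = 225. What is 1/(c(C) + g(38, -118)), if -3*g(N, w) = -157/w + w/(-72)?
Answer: -6372/6307 ≈ -1.0103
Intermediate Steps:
g(N, w) = w/216 + 157/(3*w) (g(N, w) = -(-157/w + w/(-72))/3 = -(-157/w + w*(-1/72))/3 = -(-157/w - w/72)/3 = w/216 + 157/(3*w))
c(q) = 0 (c(q) = 0*(2*q) = 0)
1/(c(C) + g(38, -118)) = 1/(0 + (1/216)*(11304 + (-118)²)/(-118)) = 1/(0 + (1/216)*(-1/118)*(11304 + 13924)) = 1/(0 + (1/216)*(-1/118)*25228) = 1/(0 - 6307/6372) = 1/(-6307/6372) = -6372/6307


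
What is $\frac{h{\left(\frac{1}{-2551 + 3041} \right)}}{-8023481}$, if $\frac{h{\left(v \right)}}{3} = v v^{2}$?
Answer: $- \frac{3}{943954516169000} \approx -3.1781 \cdot 10^{-15}$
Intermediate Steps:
$h{\left(v \right)} = 3 v^{3}$ ($h{\left(v \right)} = 3 v v^{2} = 3 v^{3}$)
$\frac{h{\left(\frac{1}{-2551 + 3041} \right)}}{-8023481} = \frac{3 \left(\frac{1}{-2551 + 3041}\right)^{3}}{-8023481} = 3 \left(\frac{1}{490}\right)^{3} \left(- \frac{1}{8023481}\right) = \frac{3}{117649000} \left(- \frac{1}{8023481}\right) = - \frac{3}{943954516169000}$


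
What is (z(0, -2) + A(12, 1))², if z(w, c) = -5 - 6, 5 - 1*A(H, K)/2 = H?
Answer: 625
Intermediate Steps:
A(H, K) = 10 - 2*H
z(w, c) = -11
(z(0, -2) + A(12, 1))² = (-11 + (10 - 2*12))² = (-11 + (10 - 24))² = (-11 - 14)² = (-25)² = 625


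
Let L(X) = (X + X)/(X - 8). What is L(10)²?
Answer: 100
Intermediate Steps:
L(X) = 2*X/(-8 + X) (L(X) = (2*X)/(-8 + X) = 2*X/(-8 + X))
L(10)² = (2*10/(-8 + 10))² = (2*10/2)² = (2*10*(½))² = 10² = 100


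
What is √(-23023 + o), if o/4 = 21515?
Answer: 13*√373 ≈ 251.07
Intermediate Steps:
o = 86060 (o = 4*21515 = 86060)
√(-23023 + o) = √(-23023 + 86060) = √63037 = 13*√373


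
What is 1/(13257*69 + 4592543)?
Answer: 1/5507276 ≈ 1.8158e-7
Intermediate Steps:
1/(13257*69 + 4592543) = 1/(914733 + 4592543) = 1/5507276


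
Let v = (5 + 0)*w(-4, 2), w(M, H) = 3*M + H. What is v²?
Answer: 2500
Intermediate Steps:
w(M, H) = H + 3*M
v = -50 (v = (5 + 0)*(2 + 3*(-4)) = 5*(2 - 12) = 5*(-10) = -50)
v² = (-50)² = 2500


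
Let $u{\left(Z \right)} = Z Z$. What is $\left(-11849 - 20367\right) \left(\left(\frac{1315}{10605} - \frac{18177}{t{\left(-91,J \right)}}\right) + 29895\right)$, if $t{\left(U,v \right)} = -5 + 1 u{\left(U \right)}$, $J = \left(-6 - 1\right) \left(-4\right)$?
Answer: $- \frac{4226114182143914}{4388349} \approx -9.6303 \cdot 10^{8}$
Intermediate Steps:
$u{\left(Z \right)} = Z^{2}$
$J = 28$ ($J = \left(-7\right) \left(-4\right) = 28$)
$t{\left(U,v \right)} = -5 + U^{2}$ ($t{\left(U,v \right)} = -5 + 1 U^{2} = -5 + U^{2}$)
$\left(-11849 - 20367\right) \left(\left(\frac{1315}{10605} - \frac{18177}{t{\left(-91,J \right)}}\right) + 29895\right) = \left(-11849 - 20367\right) \left(\left(\frac{1315}{10605} - \frac{18177}{-5 + \left(-91\right)^{2}}\right) + 29895\right) = - 32216 \left(\left(1315 \cdot \frac{1}{10605} - \frac{18177}{-5 + 8281}\right) + 29895\right) = - 32216 \left(\left(\frac{263}{2121} - \frac{18177}{8276}\right) + 29895\right) = - 32216 \left(- \frac{36376829}{17553396} + 29895\right) = \left(-32216\right) \frac{524722396591}{17553396} = - \frac{4226114182143914}{4388349}$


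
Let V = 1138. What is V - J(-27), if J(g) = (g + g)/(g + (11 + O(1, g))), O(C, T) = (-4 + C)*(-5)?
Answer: 1084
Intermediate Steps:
O(C, T) = 20 - 5*C
J(g) = 2*g/(26 + g) (J(g) = (g + g)/(g + (11 + (20 - 5*1))) = (2*g)/(g + (11 + (20 - 5))) = (2*g)/(g + (11 + 15)) = (2*g)/(g + 26) = (2*g)/(26 + g) = 2*g/(26 + g))
V - J(-27) = 1138 - 2*(-27)/(26 - 27) = 1138 - 2*(-27)/(-1) = 1138 - 2*(-27)*(-1) = 1138 - 1*54 = 1138 - 54 = 1084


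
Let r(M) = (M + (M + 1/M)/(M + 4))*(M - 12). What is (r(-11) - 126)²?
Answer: 48622729/5929 ≈ 8200.8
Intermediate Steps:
r(M) = (-12 + M)*(M + (M + 1/M)/(4 + M)) (r(M) = (M + (M + 1/M)/(4 + M))*(-12 + M) = (-12 + M)*(M + (M + 1/M)/(4 + M)))
(r(-11) - 126)² = ((-12 - 11 + (-11)⁴ - 60*(-11)² - 7*(-11)³)/((-11)*(4 - 11)) - 126)² = (-1/11*(-12 - 11 + 14641 - 60*121 - 7*(-1331))/(-7) - 126)² = (-1/11*(-⅐)*(-12 - 11 + 14641 - 7260 + 9317) - 126)² = (-1/11*(-⅐)*16675 - 126)² = (16675/77 - 126)² = (6973/77)² = 48622729/5929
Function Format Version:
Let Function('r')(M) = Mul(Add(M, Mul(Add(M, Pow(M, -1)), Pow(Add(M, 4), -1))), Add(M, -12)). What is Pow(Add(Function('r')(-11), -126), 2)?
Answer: Rational(48622729, 5929) ≈ 8200.8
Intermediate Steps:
Function('r')(M) = Mul(Add(-12, M), Add(M, Mul(Pow(Add(4, M), -1), Add(M, Pow(M, -1))))) (Function('r')(M) = Mul(Add(M, Mul(Add(M, Pow(M, -1)), Pow(Add(4, M), -1))), Add(-12, M)) = Mul(Add(M, Mul(Pow(Add(4, M), -1), Add(M, Pow(M, -1)))), Add(-12, M)) = Mul(Add(-12, M), Add(M, Mul(Pow(Add(4, M), -1), Add(M, Pow(M, -1))))))
Pow(Add(Function('r')(-11), -126), 2) = Pow(Add(Mul(Pow(-11, -1), Pow(Add(4, -11), -1), Add(-12, -11, Pow(-11, 4), Mul(-60, Pow(-11, 2)), Mul(-7, Pow(-11, 3)))), -126), 2) = Pow(Add(Mul(Rational(-1, 11), Pow(-7, -1), Add(-12, -11, 14641, Mul(-60, 121), Mul(-7, -1331))), -126), 2) = Pow(Add(Mul(Rational(-1, 11), Rational(-1, 7), Add(-12, -11, 14641, -7260, 9317)), -126), 2) = Pow(Add(Mul(Rational(-1, 11), Rational(-1, 7), 16675), -126), 2) = Pow(Add(Rational(16675, 77), -126), 2) = Pow(Rational(6973, 77), 2) = Rational(48622729, 5929)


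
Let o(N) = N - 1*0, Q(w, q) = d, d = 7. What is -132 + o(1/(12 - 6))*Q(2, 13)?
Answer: -785/6 ≈ -130.83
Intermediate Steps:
Q(w, q) = 7
o(N) = N (o(N) = N + 0 = N)
-132 + o(1/(12 - 6))*Q(2, 13) = -132 + 7/(12 - 6) = -132 + 7/6 = -785/6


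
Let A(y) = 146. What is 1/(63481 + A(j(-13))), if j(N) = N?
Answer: 1/63627 ≈ 1.5717e-5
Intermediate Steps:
1/(63481 + A(j(-13))) = 1/(63481 + 146) = 1/63627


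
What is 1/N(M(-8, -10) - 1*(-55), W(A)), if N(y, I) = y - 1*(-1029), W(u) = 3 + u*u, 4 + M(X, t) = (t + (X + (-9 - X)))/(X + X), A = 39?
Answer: 16/17299 ≈ 0.00092491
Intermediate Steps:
M(X, t) = -4 + (-9 + t)/(2*X) (M(X, t) = -4 + (t + (X + (-9 - X)))/(X + X) = -4 + (t - 9)/((2*X)) = -4 + (-9 + t)*(1/(2*X)) = -4 + (-9 + t)/(2*X))
W(u) = 3 + u²
N(y, I) = 1029 + y (N(y, I) = y + 1029 = 1029 + y)
1/N(M(-8, -10) - 1*(-55), W(A)) = 1/(1029 + ((½)*(-9 - 10 - 8*(-8))/(-8) - 1*(-55))) = 1/(1029 + ((½)*(-⅛)*(-9 - 10 + 64) + 55)) = 1/(1029 + ((½)*(-⅛)*45 + 55)) = 1/(1029 + (-45/16 + 55)) = 1/(1029 + 835/16) = 1/(17299/16) = 16/17299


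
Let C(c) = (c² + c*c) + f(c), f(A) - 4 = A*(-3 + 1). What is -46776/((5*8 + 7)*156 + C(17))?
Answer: -5847/985 ≈ -5.9360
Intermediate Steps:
f(A) = 4 - 2*A (f(A) = 4 + A*(-3 + 1) = 4 + A*(-2) = 4 - 2*A)
C(c) = 4 - 2*c + 2*c² (C(c) = (c² + c*c) + (4 - 2*c) = (c² + c²) + (4 - 2*c) = 2*c² + (4 - 2*c) = 4 - 2*c + 2*c²)
-46776/((5*8 + 7)*156 + C(17)) = -46776/((5*8 + 7)*156 + (4 - 2*17 + 2*17²)) = -46776/((40 + 7)*156 + (4 - 34 + 2*289)) = -46776/(47*156 + (4 - 34 + 578)) = -46776/(7332 + 548) = -46776/7880 = -46776*1/7880 = -5847/985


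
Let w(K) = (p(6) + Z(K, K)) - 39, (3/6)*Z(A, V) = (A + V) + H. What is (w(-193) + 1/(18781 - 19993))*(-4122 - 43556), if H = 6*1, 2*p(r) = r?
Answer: 22998746767/606 ≈ 3.7952e+7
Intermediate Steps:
p(r) = r/2
H = 6
Z(A, V) = 12 + 2*A + 2*V (Z(A, V) = 2*((A + V) + 6) = 2*(6 + A + V) = 12 + 2*A + 2*V)
w(K) = -24 + 4*K (w(K) = ((½)*6 + (12 + 2*K + 2*K)) - 39 = (3 + (12 + 4*K)) - 39 = (15 + 4*K) - 39 = -24 + 4*K)
(w(-193) + 1/(18781 - 19993))*(-4122 - 43556) = ((-24 + 4*(-193)) + 1/(18781 - 19993))*(-4122 - 43556) = ((-24 - 772) + 1/(-1212))*(-47678) = (-796 - 1/1212)*(-47678) = -964753/1212*(-47678) = 22998746767/606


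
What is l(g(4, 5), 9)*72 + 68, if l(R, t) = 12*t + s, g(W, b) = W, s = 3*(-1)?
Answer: 7628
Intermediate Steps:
s = -3
l(R, t) = -3 + 12*t (l(R, t) = 12*t - 3 = -3 + 12*t)
l(g(4, 5), 9)*72 + 68 = (-3 + 12*9)*72 + 68 = (-3 + 108)*72 + 68 = 105*72 + 68 = 7560 + 68 = 7628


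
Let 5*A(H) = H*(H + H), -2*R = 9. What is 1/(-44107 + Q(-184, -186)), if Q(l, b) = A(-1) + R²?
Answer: -20/881727 ≈ -2.2683e-5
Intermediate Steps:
R = -9/2 (R = -½*9 = -9/2 ≈ -4.5000)
A(H) = 2*H²/5 (A(H) = (H*(H + H))/5 = (H*(2*H))/5 = (2*H²)/5 = 2*H²/5)
Q(l, b) = 413/20 (Q(l, b) = (⅖)*(-1)² + (-9/2)² = (⅖)*1 + 81/4 = ⅖ + 81/4 = 413/20)
1/(-44107 + Q(-184, -186)) = 1/(-44107 + 413/20) = 1/(-881727/20) = -20/881727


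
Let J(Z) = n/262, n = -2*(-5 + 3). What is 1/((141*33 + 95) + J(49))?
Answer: 131/621990 ≈ 0.00021061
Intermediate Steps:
n = 4 (n = -2*(-2) = 4)
J(Z) = 2/131 (J(Z) = 4/262 = 4*(1/262) = 2/131)
1/((141*33 + 95) + J(49)) = 1/((141*33 + 95) + 2/131) = 1/((4653 + 95) + 2/131) = 1/(4748 + 2/131) = 1/(621990/131) = 131/621990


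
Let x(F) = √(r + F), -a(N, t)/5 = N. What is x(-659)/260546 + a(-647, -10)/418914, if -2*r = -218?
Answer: 3235/418914 + 5*I*√22/260546 ≈ 0.0077223 + 9.0011e-5*I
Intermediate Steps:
r = 109 (r = -½*(-218) = 109)
a(N, t) = -5*N
x(F) = √(109 + F)
x(-659)/260546 + a(-647, -10)/418914 = √(109 - 659)/260546 - 5*(-647)/418914 = √(-550)*(1/260546) + 3235*(1/418914) = (5*I*√22)*(1/260546) + 3235/418914 = 5*I*√22/260546 + 3235/418914 = 3235/418914 + 5*I*√22/260546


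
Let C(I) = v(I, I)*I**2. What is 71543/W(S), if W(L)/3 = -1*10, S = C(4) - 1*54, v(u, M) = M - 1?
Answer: -71543/30 ≈ -2384.8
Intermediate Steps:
v(u, M) = -1 + M
C(I) = I**2*(-1 + I) (C(I) = (-1 + I)*I**2 = I**2*(-1 + I))
S = -6 (S = 4**2*(-1 + 4) - 1*54 = 16*3 - 54 = 48 - 54 = -6)
W(L) = -30 (W(L) = 3*(-1*10) = 3*(-10) = -30)
71543/W(S) = 71543/(-30) = 71543*(-1/30) = -71543/30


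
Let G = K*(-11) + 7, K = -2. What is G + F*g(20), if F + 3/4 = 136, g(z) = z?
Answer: 2734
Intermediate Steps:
F = 541/4 (F = -3/4 + 136 = 541/4 ≈ 135.25)
G = 29 (G = -2*(-11) + 7 = 22 + 7 = 29)
G + F*g(20) = 29 + (541/4)*20 = 29 + 2705 = 2734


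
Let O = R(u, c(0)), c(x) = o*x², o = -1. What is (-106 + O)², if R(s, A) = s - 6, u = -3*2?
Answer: 13924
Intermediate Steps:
u = -6
c(x) = -x²
R(s, A) = -6 + s
O = -12 (O = -6 - 6 = -12)
(-106 + O)² = (-106 - 12)² = (-118)² = 13924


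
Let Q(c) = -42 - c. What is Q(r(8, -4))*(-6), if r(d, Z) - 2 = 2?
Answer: 276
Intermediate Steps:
r(d, Z) = 4 (r(d, Z) = 2 + 2 = 4)
Q(r(8, -4))*(-6) = (-42 - 1*4)*(-6) = (-42 - 4)*(-6) = -46*(-6) = 276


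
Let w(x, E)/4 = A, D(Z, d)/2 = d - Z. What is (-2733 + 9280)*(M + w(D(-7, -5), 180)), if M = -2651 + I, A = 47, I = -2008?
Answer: -29271637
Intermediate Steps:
D(Z, d) = -2*Z + 2*d (D(Z, d) = 2*(d - Z) = -2*Z + 2*d)
w(x, E) = 188 (w(x, E) = 4*47 = 188)
M = -4659 (M = -2651 - 2008 = -4659)
(-2733 + 9280)*(M + w(D(-7, -5), 180)) = (-2733 + 9280)*(-4659 + 188) = 6547*(-4471) = -29271637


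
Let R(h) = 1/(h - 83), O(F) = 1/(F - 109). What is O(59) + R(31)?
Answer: -51/1300 ≈ -0.039231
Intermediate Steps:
O(F) = 1/(-109 + F)
R(h) = 1/(-83 + h)
O(59) + R(31) = 1/(-109 + 59) + 1/(-83 + 31) = 1/(-50) + 1/(-52) = -1/50 - 1/52 = -51/1300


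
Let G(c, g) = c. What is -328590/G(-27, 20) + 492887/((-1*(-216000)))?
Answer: 2629212887/216000 ≈ 12172.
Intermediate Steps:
-328590/G(-27, 20) + 492887/((-1*(-216000))) = -328590/(-27) + 492887/((-1*(-216000))) = -328590*(-1/27) + 492887/216000 = 12170 + 492887*(1/216000) = 12170 + 492887/216000 = 2629212887/216000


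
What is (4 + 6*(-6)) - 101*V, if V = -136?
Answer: 13704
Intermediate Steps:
(4 + 6*(-6)) - 101*V = (4 + 6*(-6)) - 101*(-136) = (4 - 36) + 13736 = -32 + 13736 = 13704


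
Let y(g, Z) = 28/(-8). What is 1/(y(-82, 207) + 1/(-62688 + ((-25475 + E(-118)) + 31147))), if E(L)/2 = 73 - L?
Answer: -28317/99110 ≈ -0.28571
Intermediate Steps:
E(L) = 146 - 2*L (E(L) = 2*(73 - L) = 146 - 2*L)
y(g, Z) = -7/2 (y(g, Z) = -1/8*28 = -7/2)
1/(y(-82, 207) + 1/(-62688 + ((-25475 + E(-118)) + 31147))) = 1/(-7/2 + 1/(-62688 + ((-25475 + (146 - 2*(-118))) + 31147))) = 1/(-7/2 + 1/(-62688 + ((-25475 + (146 + 236)) + 31147))) = 1/(-7/2 + 1/(-62688 + ((-25475 + 382) + 31147))) = 1/(-7/2 + 1/(-62688 + (-25093 + 31147))) = 1/(-7/2 + 1/(-62688 + 6054)) = 1/(-7/2 + 1/(-56634)) = 1/(-7/2 - 1/56634) = 1/(-99110/28317) = -28317/99110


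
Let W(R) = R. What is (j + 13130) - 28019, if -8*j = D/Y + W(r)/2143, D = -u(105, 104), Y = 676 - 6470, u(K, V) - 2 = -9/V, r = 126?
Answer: -153811828024249/10330562944 ≈ -14889.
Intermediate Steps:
u(K, V) = 2 - 9/V
Y = -5794
D = -199/104 (D = -(2 - 9/104) = -1*199/104 = -199/104 ≈ -1.9135)
j = -76351033/10330562944 (j = -(-199/104/(-5794) + 126/2143)/8 = -(-199/104*(-1/5794) + 126*(1/2143))/8 = -(199/602576 + 126/2143)/8 = -⅛*76351033/1291320368 = -76351033/10330562944 ≈ -0.0073908)
(j + 13130) - 28019 = (-76351033/10330562944 + 13130) - 28019 = 135640215103687/10330562944 - 28019 = -153811828024249/10330562944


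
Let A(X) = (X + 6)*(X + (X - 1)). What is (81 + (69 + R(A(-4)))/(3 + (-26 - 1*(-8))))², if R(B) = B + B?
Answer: 155236/25 ≈ 6209.4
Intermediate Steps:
A(X) = (-1 + 2*X)*(6 + X) (A(X) = (6 + X)*(X + (-1 + X)) = (6 + X)*(-1 + 2*X) = (-1 + 2*X)*(6 + X))
R(B) = 2*B
(81 + (69 + R(A(-4)))/(3 + (-26 - 1*(-8))))² = (81 + (69 + 2*(-6 + 2*(-4)² + 11*(-4)))/(3 + (-26 - 1*(-8))))² = (81 + (69 + 2*(-6 + 2*16 - 44))/(3 + (-26 + 8)))² = (81 + (69 + 2*(-6 + 32 - 44))/(3 - 18))² = (81 + (69 + 2*(-18))/(-15))² = (81 + (69 - 36)*(-1/15))² = (81 + 33*(-1/15))² = (81 - 11/5)² = (394/5)² = 155236/25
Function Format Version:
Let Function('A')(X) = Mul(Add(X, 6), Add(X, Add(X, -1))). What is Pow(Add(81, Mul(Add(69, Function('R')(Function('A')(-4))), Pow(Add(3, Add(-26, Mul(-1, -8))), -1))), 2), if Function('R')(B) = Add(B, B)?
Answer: Rational(155236, 25) ≈ 6209.4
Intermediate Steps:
Function('A')(X) = Mul(Add(-1, Mul(2, X)), Add(6, X)) (Function('A')(X) = Mul(Add(6, X), Add(X, Add(-1, X))) = Mul(Add(6, X), Add(-1, Mul(2, X))) = Mul(Add(-1, Mul(2, X)), Add(6, X)))
Function('R')(B) = Mul(2, B)
Pow(Add(81, Mul(Add(69, Function('R')(Function('A')(-4))), Pow(Add(3, Add(-26, Mul(-1, -8))), -1))), 2) = Pow(Add(81, Mul(Add(69, Mul(2, Add(-6, Mul(2, Pow(-4, 2)), Mul(11, -4)))), Pow(Add(3, Add(-26, Mul(-1, -8))), -1))), 2) = Pow(Add(81, Mul(Add(69, Mul(2, Add(-6, Mul(2, 16), -44))), Pow(Add(3, Add(-26, 8)), -1))), 2) = Pow(Add(81, Mul(Add(69, Mul(2, Add(-6, 32, -44))), Pow(Add(3, -18), -1))), 2) = Pow(Add(81, Mul(Add(69, Mul(2, -18)), Pow(-15, -1))), 2) = Pow(Add(81, Mul(Add(69, -36), Rational(-1, 15))), 2) = Pow(Add(81, Mul(33, Rational(-1, 15))), 2) = Pow(Add(81, Rational(-11, 5)), 2) = Pow(Rational(394, 5), 2) = Rational(155236, 25)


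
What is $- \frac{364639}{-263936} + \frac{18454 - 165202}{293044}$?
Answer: $\frac{17030797747}{19336215296} \approx 0.88077$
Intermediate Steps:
$- \frac{364639}{-263936} + \frac{18454 - 165202}{293044} = \left(-364639\right) \left(- \frac{1}{263936}\right) - \frac{36687}{73261} = \frac{364639}{263936} - \frac{36687}{73261} = \frac{17030797747}{19336215296}$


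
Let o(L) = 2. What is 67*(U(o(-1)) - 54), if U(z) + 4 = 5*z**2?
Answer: -2546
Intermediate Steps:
U(z) = -4 + 5*z**2
67*(U(o(-1)) - 54) = 67*((-4 + 5*2**2) - 54) = 67*((-4 + 5*4) - 54) = 67*((-4 + 20) - 54) = 67*(16 - 54) = 67*(-38) = -2546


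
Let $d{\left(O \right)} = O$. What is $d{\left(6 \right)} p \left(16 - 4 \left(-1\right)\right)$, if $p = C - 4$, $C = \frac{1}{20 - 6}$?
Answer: $- \frac{3300}{7} \approx -471.43$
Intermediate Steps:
$C = \frac{1}{14} \approx 0.071429$
$p = - \frac{55}{14}$ ($p = \frac{1}{14} - 4 = - \frac{55}{14} \approx -3.9286$)
$d{\left(6 \right)} p \left(16 - 4 \left(-1\right)\right) = 6 \left(- \frac{55}{14}\right) \left(16 - 4 \left(-1\right)\right) = - \frac{165 \left(16 - -4\right)}{7} = - \frac{165 \left(16 + 4\right)}{7} = \left(- \frac{165}{7}\right) 20 = - \frac{3300}{7}$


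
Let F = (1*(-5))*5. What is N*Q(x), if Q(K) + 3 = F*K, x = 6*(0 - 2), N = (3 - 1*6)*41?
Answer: -36531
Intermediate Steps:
F = -25 (F = -5*5 = -25)
N = -123 (N = (3 - 6)*41 = -3*41 = -123)
x = -12 (x = 6*(-2) = -12)
Q(K) = -3 - 25*K
N*Q(x) = -123*(-3 - 25*(-12)) = -123*(-3 + 300) = -123*297 = -36531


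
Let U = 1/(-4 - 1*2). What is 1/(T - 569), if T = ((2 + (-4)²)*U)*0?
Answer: -1/569 ≈ -0.0017575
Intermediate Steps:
U = -⅙ (U = 1/(-4 - 2) = 1/(-6) = -⅙ ≈ -0.16667)
T = 0 (T = ((2 + (-4)²)*(-⅙))*0 = ((2 + 16)*(-⅙))*0 = (18*(-⅙))*0 = -3*0 = 0)
1/(T - 569) = 1/(0 - 569) = 1/(-569) = -1/569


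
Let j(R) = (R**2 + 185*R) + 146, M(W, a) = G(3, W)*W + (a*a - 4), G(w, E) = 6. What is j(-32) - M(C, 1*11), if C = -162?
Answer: -3895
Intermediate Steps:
M(W, a) = -4 + a**2 + 6*W (M(W, a) = 6*W + (a*a - 4) = 6*W + (a**2 - 4) = 6*W + (-4 + a**2) = -4 + a**2 + 6*W)
j(R) = 146 + R**2 + 185*R
j(-32) - M(C, 1*11) = (146 + (-32)**2 + 185*(-32)) - (-4 + (1*11)**2 + 6*(-162)) = (146 + 1024 - 5920) - (-4 + 11**2 - 972) = -4750 - (-4 + 121 - 972) = -4750 - 1*(-855) = -4750 + 855 = -3895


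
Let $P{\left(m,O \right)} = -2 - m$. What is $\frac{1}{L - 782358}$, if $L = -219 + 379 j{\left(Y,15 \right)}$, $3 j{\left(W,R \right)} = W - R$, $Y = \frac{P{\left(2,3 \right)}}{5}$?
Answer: $- \frac{15}{11768596} \approx -1.2746 \cdot 10^{-6}$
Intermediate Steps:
$Y = - \frac{4}{5}$ ($Y = \frac{-2 - 2}{5} = \left(-2 - 2\right) \frac{1}{5} = \left(-4\right) \frac{1}{5} = - \frac{4}{5} \approx -0.8$)
$j{\left(W,R \right)} = - \frac{R}{3} + \frac{W}{3}$ ($j{\left(W,R \right)} = \frac{W - R}{3} = - \frac{R}{3} + \frac{W}{3}$)
$L = - \frac{33226}{15}$ ($L = -219 + 379 \left(\left(- \frac{1}{3}\right) 15 + \frac{1}{3} \left(- \frac{4}{5}\right)\right) = -219 + 379 \left(-5 - \frac{4}{15}\right) = -219 + 379 \left(- \frac{79}{15}\right) = -219 - \frac{29941}{15} = - \frac{33226}{15} \approx -2215.1$)
$\frac{1}{L - 782358} = \frac{1}{- \frac{33226}{15} - 782358} = \frac{1}{- \frac{11768596}{15}} = - \frac{15}{11768596}$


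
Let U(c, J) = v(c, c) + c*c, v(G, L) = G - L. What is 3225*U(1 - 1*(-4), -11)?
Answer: 80625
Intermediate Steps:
U(c, J) = c² (U(c, J) = (c - c) + c*c = 0 + c² = c²)
3225*U(1 - 1*(-4), -11) = 3225*(1 - 1*(-4))² = 3225*(1 + 4)² = 3225*5² = 3225*25 = 80625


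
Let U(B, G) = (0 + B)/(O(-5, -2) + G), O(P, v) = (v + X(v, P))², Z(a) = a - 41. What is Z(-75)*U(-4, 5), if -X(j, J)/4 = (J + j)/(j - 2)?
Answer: 232/43 ≈ 5.3953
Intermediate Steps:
Z(a) = -41 + a
X(j, J) = -4*(J + j)/(-2 + j) (X(j, J) = -4*(J + j)/(j - 2) = -4*(J + j)/(-2 + j))
O(P, v) = (v + 4*(-P - v)/(-2 + v))²
U(B, G) = B/(81 + G) (U(B, G) = (0 + B)/(((-2)² - 6*(-2) - 4*(-5))²/(-2 - 2)² + G) = B/((4 + 12 + 20)²/(-4)² + G) = B/((1/16)*36² + G) = B/((1/16)*1296 + G) = B/(81 + G))
Z(-75)*U(-4, 5) = (-41 - 75)*(-4/(81 + 5)) = -(-464)/86 = -116*(-2/43) = 232/43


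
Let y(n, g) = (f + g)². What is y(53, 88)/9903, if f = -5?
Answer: 6889/9903 ≈ 0.69565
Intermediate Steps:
y(n, g) = (-5 + g)²
y(53, 88)/9903 = (-5 + 88)²/9903 = 83²*(1/9903) = 6889*(1/9903) = 6889/9903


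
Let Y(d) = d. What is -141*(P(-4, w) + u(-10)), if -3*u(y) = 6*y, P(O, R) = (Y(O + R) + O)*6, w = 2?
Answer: 2256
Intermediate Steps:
P(O, R) = 6*R + 12*O (P(O, R) = ((O + R) + O)*6 = (R + 2*O)*6 = 6*R + 12*O)
u(y) = -2*y
-141*(P(-4, w) + u(-10)) = -141*((6*2 + 12*(-4)) - 2*(-10)) = -141*((12 - 48) + 20) = -141*(-36 + 20) = -141*(-16) = 2256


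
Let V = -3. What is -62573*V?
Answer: 187719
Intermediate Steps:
-62573*V = -62573*(-3) = 187719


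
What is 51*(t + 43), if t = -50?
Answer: -357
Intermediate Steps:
51*(t + 43) = 51*(-50 + 43) = 51*(-7) = -357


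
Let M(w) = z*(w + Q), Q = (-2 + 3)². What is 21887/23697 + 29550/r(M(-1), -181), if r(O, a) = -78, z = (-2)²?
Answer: -116423194/308061 ≈ -377.92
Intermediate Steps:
Q = 1 (Q = 1² = 1)
z = 4
M(w) = 4 + 4*w (M(w) = 4*(w + 1) = 4*(1 + w) = 4 + 4*w)
21887/23697 + 29550/r(M(-1), -181) = 21887/23697 + 29550/(-78) = 21887*(1/23697) + 29550*(-1/78) = 21887/23697 - 4925/13 = -116423194/308061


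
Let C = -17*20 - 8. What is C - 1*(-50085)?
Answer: 49737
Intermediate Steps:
C = -348 (C = -340 - 8 = -348)
C - 1*(-50085) = -348 - 1*(-50085) = -348 + 50085 = 49737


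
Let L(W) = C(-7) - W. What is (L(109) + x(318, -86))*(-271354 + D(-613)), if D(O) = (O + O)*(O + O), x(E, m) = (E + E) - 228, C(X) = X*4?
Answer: 333796662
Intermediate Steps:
C(X) = 4*X
x(E, m) = -228 + 2*E (x(E, m) = 2*E - 228 = -228 + 2*E)
D(O) = 4*O² (D(O) = (2*O)*(2*O) = 4*O²)
L(W) = -28 - W (L(W) = 4*(-7) - W = -28 - W)
(L(109) + x(318, -86))*(-271354 + D(-613)) = ((-28 - 1*109) + (-228 + 2*318))*(-271354 + 4*(-613)²) = ((-28 - 109) + (-228 + 636))*(-271354 + 4*375769) = (-137 + 408)*(-271354 + 1503076) = 271*1231722 = 333796662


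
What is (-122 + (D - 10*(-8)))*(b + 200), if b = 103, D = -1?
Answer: -13029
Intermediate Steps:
(-122 + (D - 10*(-8)))*(b + 200) = (-122 + (-1 - 10*(-8)))*(103 + 200) = (-122 + (-1 + 80))*303 = (-122 + 79)*303 = -43*303 = -13029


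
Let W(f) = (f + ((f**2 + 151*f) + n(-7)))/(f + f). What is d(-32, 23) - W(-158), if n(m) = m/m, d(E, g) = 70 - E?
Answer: 33181/316 ≈ 105.00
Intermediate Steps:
n(m) = 1
W(f) = (1 + f**2 + 152*f)/(2*f) (W(f) = (f + ((f**2 + 151*f) + 1))/(f + f) = (f + (1 + f**2 + 151*f))/((2*f)) = (1 + f**2 + 152*f)*(1/(2*f)) = (1 + f**2 + 152*f)/(2*f))
d(-32, 23) - W(-158) = (70 - 1*(-32)) - (1 - 158*(152 - 158))/(2*(-158)) = (70 + 32) - (-1)*(1 - 158*(-6))/(2*158) = 102 - (-1)*(1 + 948)/(2*158) = 102 - (-1)*949/(2*158) = 102 - 1*(-949/316) = 102 + 949/316 = 33181/316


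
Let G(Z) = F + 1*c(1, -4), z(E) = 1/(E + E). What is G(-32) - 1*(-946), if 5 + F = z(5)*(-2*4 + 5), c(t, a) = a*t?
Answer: 9367/10 ≈ 936.70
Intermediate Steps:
z(E) = 1/(2*E)
F = -53/10 (F = -5 + ((½)/5)*(-2*4 + 5) = -5 + ((½)*(⅕))*(-8 + 5) = -5 + (⅒)*(-3) = -5 - 3/10 = -53/10 ≈ -5.3000)
G(Z) = -93/10 (G(Z) = -53/10 + 1*(-4*1) = -53/10 + 1*(-4) = -53/10 - 4 = -93/10)
G(-32) - 1*(-946) = -93/10 - 1*(-946) = -93/10 + 946 = 9367/10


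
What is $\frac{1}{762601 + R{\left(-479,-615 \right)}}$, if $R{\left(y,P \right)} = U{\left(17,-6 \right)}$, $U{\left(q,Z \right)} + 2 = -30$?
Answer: $\frac{1}{762569} \approx 1.3114 \cdot 10^{-6}$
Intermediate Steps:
$U{\left(q,Z \right)} = -32$ ($U{\left(q,Z \right)} = -2 - 30 = -32$)
$R{\left(y,P \right)} = -32$
$\frac{1}{762601 + R{\left(-479,-615 \right)}} = \frac{1}{762601 - 32} = \frac{1}{762569}$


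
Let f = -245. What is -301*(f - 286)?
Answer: 159831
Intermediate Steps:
-301*(f - 286) = -301*(-245 - 286) = -301*(-531) = 159831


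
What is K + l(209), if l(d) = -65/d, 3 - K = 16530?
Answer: -3454208/209 ≈ -16527.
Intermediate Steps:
K = -16527 (K = 3 - 1*16530 = 3 - 16530 = -16527)
K + l(209) = -16527 - 65/209 = -3454208/209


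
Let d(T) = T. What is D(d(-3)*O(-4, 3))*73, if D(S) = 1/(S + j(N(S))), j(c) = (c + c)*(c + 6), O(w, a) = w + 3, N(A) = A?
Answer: 73/57 ≈ 1.2807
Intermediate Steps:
O(w, a) = 3 + w
j(c) = 2*c*(6 + c) (j(c) = (2*c)*(6 + c) = 2*c*(6 + c))
D(S) = 1/(S + 2*S*(6 + S))
D(d(-3)*O(-4, 3))*73 = (1/(((-3*(3 - 4)))*(13 + 2*(-3*(3 - 4)))))*73 = (1/(((-3*(-1)))*(13 + 2*(-3*(-1)))))*73 = (1/(3*(13 + 2*3)))*73 = (1/(3*(13 + 6)))*73 = ((⅓)/19)*73 = ((⅓)*(1/19))*73 = (1/57)*73 = 73/57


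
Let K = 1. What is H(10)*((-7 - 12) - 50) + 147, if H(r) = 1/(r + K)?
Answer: 1548/11 ≈ 140.73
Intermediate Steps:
H(r) = 1/(1 + r) (H(r) = 1/(r + 1) = 1/(1 + r))
H(10)*((-7 - 12) - 50) + 147 = ((-7 - 12) - 50)/(1 + 10) + 147 = (-19 - 50)/11 + 147 = (1/11)*(-69) + 147 = -69/11 + 147 = 1548/11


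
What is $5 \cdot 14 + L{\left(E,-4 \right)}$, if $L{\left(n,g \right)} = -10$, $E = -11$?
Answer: $60$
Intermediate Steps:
$5 \cdot 14 + L{\left(E,-4 \right)} = 5 \cdot 14 - 10 = 70 - 10 = 60$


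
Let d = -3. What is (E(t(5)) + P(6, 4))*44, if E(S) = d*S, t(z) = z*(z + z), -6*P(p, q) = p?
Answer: -6644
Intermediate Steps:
P(p, q) = -p/6
t(z) = 2*z**2 (t(z) = z*(2*z) = 2*z**2)
E(S) = -3*S
(E(t(5)) + P(6, 4))*44 = (-6*5**2 - 1/6*6)*44 = (-6*25 - 1)*44 = (-3*50 - 1)*44 = (-150 - 1)*44 = -151*44 = -6644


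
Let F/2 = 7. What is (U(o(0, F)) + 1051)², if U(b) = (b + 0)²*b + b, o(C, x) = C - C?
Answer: 1104601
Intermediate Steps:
F = 14 (F = 2*7 = 14)
o(C, x) = 0
U(b) = b + b³ (U(b) = b²*b + b = b³ + b = b + b³)
(U(o(0, F)) + 1051)² = ((0 + 0³) + 1051)² = ((0 + 0) + 1051)² = (0 + 1051)² = 1051² = 1104601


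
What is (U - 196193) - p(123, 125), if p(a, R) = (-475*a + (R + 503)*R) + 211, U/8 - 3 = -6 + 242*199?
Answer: 168761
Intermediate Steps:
U = 385240 (U = 24 + 8*(-6 + 242*199) = 24 + 8*(-6 + 48158) = 24 + 8*48152 = 24 + 385216 = 385240)
p(a, R) = 211 - 475*a + R*(503 + R) (p(a, R) = (-475*a + (503 + R)*R) + 211 = (-475*a + R*(503 + R)) + 211 = 211 - 475*a + R*(503 + R))
(U - 196193) - p(123, 125) = (385240 - 196193) - (211 + 125**2 - 475*123 + 503*125) = 189047 - (211 + 15625 - 58425 + 62875) = 189047 - 1*20286 = 189047 - 20286 = 168761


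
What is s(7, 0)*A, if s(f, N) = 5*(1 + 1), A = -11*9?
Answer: -990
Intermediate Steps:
A = -99
s(f, N) = 10 (s(f, N) = 5*2 = 10)
s(7, 0)*A = 10*(-99) = -990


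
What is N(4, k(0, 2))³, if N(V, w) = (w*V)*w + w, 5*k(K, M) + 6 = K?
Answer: 1481544/15625 ≈ 94.819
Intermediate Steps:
k(K, M) = -6/5 + K/5
N(V, w) = w + V*w² (N(V, w) = (V*w)*w + w = V*w² + w = w + V*w²)
N(4, k(0, 2))³ = ((-6/5 + (⅕)*0)*(1 + 4*(-6/5 + (⅕)*0)))³ = ((-6/5 + 0)*(1 + 4*(-6/5 + 0)))³ = (-6*(1 + 4*(-6/5))/5)³ = (-6*(1 - 24/5)/5)³ = (-6/5*(-19/5))³ = (114/25)³ = 1481544/15625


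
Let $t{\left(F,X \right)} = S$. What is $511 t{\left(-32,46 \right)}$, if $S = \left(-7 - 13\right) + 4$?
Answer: $-8176$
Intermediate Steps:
$S = -16$ ($S = -20 + 4 = -16$)
$t{\left(F,X \right)} = -16$
$511 t{\left(-32,46 \right)} = 511 \left(-16\right) = -8176$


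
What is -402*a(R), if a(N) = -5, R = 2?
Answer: 2010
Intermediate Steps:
-402*a(R) = -402*(-5) = 2010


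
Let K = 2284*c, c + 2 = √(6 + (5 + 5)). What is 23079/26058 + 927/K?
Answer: 21596773/19838824 ≈ 1.0886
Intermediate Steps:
c = 2 (c = -2 + √(6 + (5 + 5)) = -2 + √(6 + 10) = -2 + √16 = -2 + 4 = 2)
K = 4568 (K = 2284*2 = 4568)
23079/26058 + 927/K = 23079/26058 + 927/4568 = 23079*(1/26058) + 927*(1/4568) = 7693/8686 + 927/4568 = 21596773/19838824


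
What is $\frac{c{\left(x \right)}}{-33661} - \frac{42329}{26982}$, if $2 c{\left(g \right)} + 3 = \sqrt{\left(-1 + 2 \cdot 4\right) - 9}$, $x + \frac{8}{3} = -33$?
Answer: $- \frac{712397998}{454120551} - \frac{i \sqrt{2}}{67322} \approx -1.5687 - 2.1007 \cdot 10^{-5} i$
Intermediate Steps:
$x = - \frac{107}{3}$ ($x = - \frac{8}{3} - 33 = - \frac{107}{3} \approx -35.667$)
$c{\left(g \right)} = - \frac{3}{2} + \frac{i \sqrt{2}}{2}$ ($c{\left(g \right)} = - \frac{3}{2} + \frac{\sqrt{\left(-1 + 2 \cdot 4\right) - 9}}{2} = - \frac{3}{2} + \frac{\sqrt{\left(-1 + 8\right) - 9}}{2} = - \frac{3}{2} + \frac{\sqrt{7 - 9}}{2} = - \frac{3}{2} + \frac{\sqrt{-2}}{2} = - \frac{3}{2} + \frac{i \sqrt{2}}{2}$)
$\frac{c{\left(x \right)}}{-33661} - \frac{42329}{26982} = \frac{- \frac{3}{2} + \frac{i \sqrt{2}}{2}}{-33661} - \frac{42329}{26982} = \left(- \frac{3}{2} + \frac{i \sqrt{2}}{2}\right) \left(- \frac{1}{33661}\right) - \frac{42329}{26982} = \left(\frac{3}{67322} - \frac{i \sqrt{2}}{67322}\right) - \frac{42329}{26982} = - \frac{712397998}{454120551} - \frac{i \sqrt{2}}{67322}$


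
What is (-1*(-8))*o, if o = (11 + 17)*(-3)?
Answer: -672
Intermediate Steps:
o = -84 (o = 28*(-3) = -84)
(-1*(-8))*o = -1*(-8)*(-84) = 8*(-84) = -672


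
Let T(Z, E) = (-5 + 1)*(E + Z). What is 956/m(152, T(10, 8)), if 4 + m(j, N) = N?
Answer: -239/19 ≈ -12.579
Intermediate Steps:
T(Z, E) = -4*E - 4*Z (T(Z, E) = -4*(E + Z) = -4*E - 4*Z)
m(j, N) = -4 + N
956/m(152, T(10, 8)) = 956/(-4 + (-4*8 - 4*10)) = 956/(-4 + (-32 - 40)) = 956/(-4 - 72) = 956/(-76) = 956*(-1/76) = -239/19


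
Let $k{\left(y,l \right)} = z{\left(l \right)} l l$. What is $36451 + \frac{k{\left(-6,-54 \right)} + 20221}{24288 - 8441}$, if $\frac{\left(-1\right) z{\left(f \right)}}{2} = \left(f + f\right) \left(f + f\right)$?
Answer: $\frac{509634770}{15847} \approx 32160.0$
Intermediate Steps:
$z{\left(f \right)} = - 8 f^{2}$ ($z{\left(f \right)} = - 2 \left(f + f\right) \left(f + f\right) = - 2 \cdot 2 f 2 f = - 2 \cdot 4 f^{2} = - 8 f^{2}$)
$k{\left(y,l \right)} = - 8 l^{4}$ ($k{\left(y,l \right)} = - 8 l^{2} l l = - 8 l^{3} l = - 8 l^{4}$)
$36451 + \frac{k{\left(-6,-54 \right)} + 20221}{24288 - 8441} = 36451 + \frac{- 8 \left(-54\right)^{4} + 20221}{24288 - 8441} = 36451 + \frac{\left(-8\right) 8503056 + 20221}{15847} = 36451 + \left(-68024448 + 20221\right) \frac{1}{15847} = 36451 - \frac{68004227}{15847} = \frac{509634770}{15847}$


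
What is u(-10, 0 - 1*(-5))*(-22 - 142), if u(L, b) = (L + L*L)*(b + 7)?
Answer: -177120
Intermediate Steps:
u(L, b) = (7 + b)*(L + L²) (u(L, b) = (L + L²)*(7 + b) = (7 + b)*(L + L²))
u(-10, 0 - 1*(-5))*(-22 - 142) = (-10*(7 + (0 - 1*(-5)) + 7*(-10) - 10*(0 - 1*(-5))))*(-22 - 142) = -10*(7 + (0 + 5) - 70 - 10*(0 + 5))*(-164) = -10*(7 + 5 - 70 - 10*5)*(-164) = -10*(7 + 5 - 70 - 50)*(-164) = -10*(-108)*(-164) = 1080*(-164) = -177120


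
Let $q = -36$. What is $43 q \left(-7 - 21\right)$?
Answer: $43344$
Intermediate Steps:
$43 q \left(-7 - 21\right) = 43 \left(-36\right) \left(-7 - 21\right) = - 1548 \left(-7 - 21\right) = \left(-1548\right) \left(-28\right) = 43344$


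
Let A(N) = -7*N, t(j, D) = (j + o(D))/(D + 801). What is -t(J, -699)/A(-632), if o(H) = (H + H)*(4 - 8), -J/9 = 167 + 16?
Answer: -1315/150416 ≈ -0.0087424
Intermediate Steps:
J = -1647 (J = -9*(167 + 16) = -9*183 = -1647)
o(H) = -8*H (o(H) = (2*H)*(-4) = -8*H)
t(j, D) = (j - 8*D)/(801 + D) (t(j, D) = (j - 8*D)/(D + 801) = (j - 8*D)/(801 + D))
-t(J, -699)/A(-632) = -(-1647 - 8*(-699))/(801 - 699)/((-7*(-632))) = -(-1647 + 5592)/102/4424 = -(1/102)*3945/4424 = -1315/(34*4424) = -1*1315/150416 = -1315/150416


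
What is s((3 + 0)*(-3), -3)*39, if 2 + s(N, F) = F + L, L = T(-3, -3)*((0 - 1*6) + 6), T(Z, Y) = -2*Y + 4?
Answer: -195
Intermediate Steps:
T(Z, Y) = 4 - 2*Y
L = 0 (L = (4 - 2*(-3))*((0 - 1*6) + 6) = (4 + 6)*((0 - 6) + 6) = 10*(-6 + 6) = 10*0 = 0)
s(N, F) = -2 + F (s(N, F) = -2 + (F + 0) = -2 + F)
s((3 + 0)*(-3), -3)*39 = (-2 - 3)*39 = -5*39 = -195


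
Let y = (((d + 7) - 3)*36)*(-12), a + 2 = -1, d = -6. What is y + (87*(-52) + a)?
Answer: -3663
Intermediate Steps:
a = -3 (a = -2 - 1 = -3)
y = 864 (y = (((-6 + 7) - 3)*36)*(-12) = ((1 - 3)*36)*(-12) = -2*36*(-12) = -72*(-12) = 864)
y + (87*(-52) + a) = 864 + (87*(-52) - 3) = 864 + (-4524 - 3) = 864 - 4527 = -3663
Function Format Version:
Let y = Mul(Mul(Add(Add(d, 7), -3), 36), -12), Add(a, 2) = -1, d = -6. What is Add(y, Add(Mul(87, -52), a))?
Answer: -3663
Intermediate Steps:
a = -3 (a = Add(-2, -1) = -3)
y = 864 (y = Mul(Mul(Add(Add(-6, 7), -3), 36), -12) = Mul(Mul(Add(1, -3), 36), -12) = Mul(Mul(-2, 36), -12) = Mul(-72, -12) = 864)
Add(y, Add(Mul(87, -52), a)) = Add(864, Add(Mul(87, -52), -3)) = Add(864, Add(-4524, -3)) = Add(864, -4527) = -3663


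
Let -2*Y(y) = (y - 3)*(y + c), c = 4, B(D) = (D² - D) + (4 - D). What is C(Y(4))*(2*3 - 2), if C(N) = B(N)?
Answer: 112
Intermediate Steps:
B(D) = 4 + D² - 2*D
Y(y) = -(-3 + y)*(4 + y)/2 (Y(y) = -(y - 3)*(y + 4)/2 = -(-3 + y)*(4 + y)/2)
C(N) = 4 + N² - 2*N
C(Y(4))*(2*3 - 2) = (4 + (6 - ½*4 - ½*4²)² - 2*(6 - ½*4 - ½*4²))*(2*3 - 2) = (4 + (6 - 2 - ½*16)² - 2*(6 - 2 - ½*16))*(6 - 2) = (4 + (6 - 2 - 8)² - 2*(6 - 2 - 8))*4 = (4 + (-4)² - 2*(-4))*4 = (4 + 16 + 8)*4 = 28*4 = 112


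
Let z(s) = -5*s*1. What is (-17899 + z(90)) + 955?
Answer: -17394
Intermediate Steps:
z(s) = -5*s
(-17899 + z(90)) + 955 = (-17899 - 5*90) + 955 = (-17899 - 450) + 955 = -18349 + 955 = -17394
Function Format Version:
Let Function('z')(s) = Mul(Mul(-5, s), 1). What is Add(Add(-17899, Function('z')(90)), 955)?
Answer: -17394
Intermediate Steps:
Function('z')(s) = Mul(-5, s)
Add(Add(-17899, Function('z')(90)), 955) = Add(Add(-17899, Mul(-5, 90)), 955) = Add(Add(-17899, -450), 955) = Add(-18349, 955) = -17394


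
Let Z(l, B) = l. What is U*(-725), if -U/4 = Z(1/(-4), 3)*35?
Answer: -25375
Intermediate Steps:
U = 35 (U = -4*35/(-4) = -(-1)*35 = -4*(-35/4) = 35)
U*(-725) = 35*(-725) = -25375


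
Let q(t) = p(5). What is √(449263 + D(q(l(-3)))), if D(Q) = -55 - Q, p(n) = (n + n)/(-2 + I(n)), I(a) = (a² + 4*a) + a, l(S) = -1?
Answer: √64685922/12 ≈ 670.23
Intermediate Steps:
I(a) = a² + 5*a
p(n) = 2*n/(-2 + n*(5 + n)) (p(n) = (n + n)/(-2 + n*(5 + n)) = (2*n)/(-2 + n*(5 + n)) = 2*n/(-2 + n*(5 + n)))
q(t) = 5/24 (q(t) = 2*5/(-2 + 5*(5 + 5)) = 2*5/(-2 + 5*10) = 2*5/(-2 + 50) = 2*5/48 = 2*5*(1/48) = 5/24)
√(449263 + D(q(l(-3)))) = √(449263 + (-55 - 1*5/24)) = √(449263 + (-55 - 5/24)) = √(449263 - 1325/24) = √(10780987/24) = √64685922/12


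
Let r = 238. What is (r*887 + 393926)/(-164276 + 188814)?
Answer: 302516/12269 ≈ 24.657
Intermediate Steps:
(r*887 + 393926)/(-164276 + 188814) = (238*887 + 393926)/(-164276 + 188814) = (211106 + 393926)/24538 = 605032*(1/24538) = 302516/12269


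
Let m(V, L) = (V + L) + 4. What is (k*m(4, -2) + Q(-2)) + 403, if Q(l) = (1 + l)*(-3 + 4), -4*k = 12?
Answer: 384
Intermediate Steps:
k = -3 (k = -¼*12 = -3)
Q(l) = 1 + l (Q(l) = (1 + l)*1 = 1 + l)
m(V, L) = 4 + L + V (m(V, L) = (L + V) + 4 = 4 + L + V)
(k*m(4, -2) + Q(-2)) + 403 = (-3*(4 - 2 + 4) + (1 - 2)) + 403 = (-3*6 - 1) + 403 = (-18 - 1) + 403 = -19 + 403 = 384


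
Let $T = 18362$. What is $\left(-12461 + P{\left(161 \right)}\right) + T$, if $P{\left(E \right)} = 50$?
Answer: $5951$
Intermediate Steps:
$\left(-12461 + P{\left(161 \right)}\right) + T = \left(-12461 + 50\right) + 18362 = -12411 + 18362 = 5951$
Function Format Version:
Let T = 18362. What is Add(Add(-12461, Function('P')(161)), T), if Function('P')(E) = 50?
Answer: 5951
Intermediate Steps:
Add(Add(-12461, Function('P')(161)), T) = Add(Add(-12461, 50), 18362) = Add(-12411, 18362) = 5951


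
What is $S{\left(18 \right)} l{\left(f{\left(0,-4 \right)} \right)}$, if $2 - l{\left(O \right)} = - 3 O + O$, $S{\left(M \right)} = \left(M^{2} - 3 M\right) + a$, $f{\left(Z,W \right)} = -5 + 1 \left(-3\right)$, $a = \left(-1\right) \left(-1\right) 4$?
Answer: $-3836$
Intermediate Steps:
$a = 4$ ($a = 1 \cdot 4 = 4$)
$f{\left(Z,W \right)} = -8$ ($f{\left(Z,W \right)} = -5 - 3 = -8$)
$S{\left(M \right)} = 4 + M^{2} - 3 M$ ($S{\left(M \right)} = \left(M^{2} - 3 M\right) + 4 = 4 + M^{2} - 3 M$)
$l{\left(O \right)} = 2 + 2 O$ ($l{\left(O \right)} = 2 - \left(- 3 O + O\right) = 2 - - 2 O = 2 + 2 O$)
$S{\left(18 \right)} l{\left(f{\left(0,-4 \right)} \right)} = \left(4 + 18^{2} - 54\right) \left(2 + 2 \left(-8\right)\right) = \left(4 + 324 - 54\right) \left(2 - 16\right) = 274 \left(-14\right) = -3836$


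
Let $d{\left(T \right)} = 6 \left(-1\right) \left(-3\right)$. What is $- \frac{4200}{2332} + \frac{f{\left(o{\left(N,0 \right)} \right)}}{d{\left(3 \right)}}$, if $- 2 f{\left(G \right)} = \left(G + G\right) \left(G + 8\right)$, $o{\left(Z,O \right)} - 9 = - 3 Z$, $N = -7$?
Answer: $- \frac{113920}{1749} \approx -65.134$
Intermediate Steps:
$o{\left(Z,O \right)} = 9 - 3 Z$
$d{\left(T \right)} = 18$ ($d{\left(T \right)} = \left(-6\right) \left(-3\right) = 18$)
$f{\left(G \right)} = - G \left(8 + G\right)$ ($f{\left(G \right)} = - \frac{\left(G + G\right) \left(G + 8\right)}{2} = - \frac{2 G \left(8 + G\right)}{2} = - G \left(8 + G\right)$)
$- \frac{4200}{2332} + \frac{f{\left(o{\left(N,0 \right)} \right)}}{d{\left(3 \right)}} = - \frac{4200}{2332} + \frac{\left(-1\right) \left(9 - -21\right) \left(8 + \left(9 - -21\right)\right)}{18} = \left(-4200\right) \frac{1}{2332} + - \left(9 + 21\right) \left(8 + \left(9 + 21\right)\right) \frac{1}{18} = - \frac{1050}{583} + \left(-1\right) 30 \left(8 + 30\right) \frac{1}{18} = - \frac{1050}{583} + \left(-1\right) 30 \cdot 38 \cdot \frac{1}{18} = - \frac{1050}{583} - \frac{190}{3} = - \frac{113920}{1749}$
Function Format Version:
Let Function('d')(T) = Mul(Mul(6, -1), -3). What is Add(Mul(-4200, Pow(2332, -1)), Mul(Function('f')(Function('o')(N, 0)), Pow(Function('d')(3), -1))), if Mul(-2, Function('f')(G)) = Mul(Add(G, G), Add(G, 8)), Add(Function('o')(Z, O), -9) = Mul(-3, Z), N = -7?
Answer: Rational(-113920, 1749) ≈ -65.134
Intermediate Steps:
Function('o')(Z, O) = Add(9, Mul(-3, Z))
Function('d')(T) = 18 (Function('d')(T) = Mul(-6, -3) = 18)
Function('f')(G) = Mul(-1, G, Add(8, G)) (Function('f')(G) = Mul(Rational(-1, 2), Mul(Add(G, G), Add(G, 8))) = Mul(Rational(-1, 2), Mul(Mul(2, G), Add(8, G))) = Mul(Rational(-1, 2), Mul(2, G, Add(8, G))) = Mul(-1, G, Add(8, G)))
Add(Mul(-4200, Pow(2332, -1)), Mul(Function('f')(Function('o')(N, 0)), Pow(Function('d')(3), -1))) = Add(Mul(-4200, Pow(2332, -1)), Mul(Mul(-1, Add(9, Mul(-3, -7)), Add(8, Add(9, Mul(-3, -7)))), Pow(18, -1))) = Add(Mul(-4200, Rational(1, 2332)), Mul(Mul(-1, Add(9, 21), Add(8, Add(9, 21))), Rational(1, 18))) = Add(Rational(-1050, 583), Mul(Mul(-1, 30, Add(8, 30)), Rational(1, 18))) = Add(Rational(-1050, 583), Mul(Mul(-1, 30, 38), Rational(1, 18))) = Add(Rational(-1050, 583), Mul(-1140, Rational(1, 18))) = Add(Rational(-1050, 583), Rational(-190, 3)) = Rational(-113920, 1749)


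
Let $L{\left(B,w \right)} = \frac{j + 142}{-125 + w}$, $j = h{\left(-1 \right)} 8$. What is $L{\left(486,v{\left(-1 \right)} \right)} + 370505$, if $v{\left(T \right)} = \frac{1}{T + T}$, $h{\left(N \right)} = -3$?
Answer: $\frac{92996519}{251} \approx 3.705 \cdot 10^{5}$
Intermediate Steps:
$v{\left(T \right)} = \frac{1}{2 T}$
$j = -24$ ($j = \left(-3\right) 8 = -24$)
$L{\left(B,w \right)} = \frac{118}{-125 + w}$ ($L{\left(B,w \right)} = \frac{-24 + 142}{-125 + w} = \frac{118}{-125 + w}$)
$L{\left(486,v{\left(-1 \right)} \right)} + 370505 = \frac{118}{-125 + \frac{1}{2 \left(-1\right)}} + 370505 = \frac{118}{-125 + \frac{1}{2} \left(-1\right)} + 370505 = \frac{118}{-125 - \frac{1}{2}} + 370505 = \frac{118}{- \frac{251}{2}} + 370505 = 118 \left(- \frac{2}{251}\right) + 370505 = - \frac{236}{251} + 370505 = \frac{92996519}{251}$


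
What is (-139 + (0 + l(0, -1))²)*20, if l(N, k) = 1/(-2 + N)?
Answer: -2775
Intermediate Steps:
(-139 + (0 + l(0, -1))²)*20 = (-139 + (0 + 1/(-2 + 0))²)*20 = (-139 + (0 + 1/(-2))²)*20 = (-139 + (0 - ½)²)*20 = (-139 + (-½)²)*20 = (-139 + ¼)*20 = -555/4*20 = -2775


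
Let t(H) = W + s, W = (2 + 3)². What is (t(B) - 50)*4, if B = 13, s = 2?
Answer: -92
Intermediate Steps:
W = 25 (W = 5² = 25)
t(H) = 27 (t(H) = 25 + 2 = 27)
(t(B) - 50)*4 = (27 - 50)*4 = -23*4 = -92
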